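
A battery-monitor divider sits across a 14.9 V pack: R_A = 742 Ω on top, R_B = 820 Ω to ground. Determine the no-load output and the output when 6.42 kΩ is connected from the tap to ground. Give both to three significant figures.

Open-circuit: V = 14.9 × 820/(742 + 820) = 7.82 V.
With the load, R_B becomes R_B‖R_L = 727.1 Ω, so V = 14.9 × 727.1/1469 = 7.37 V.

Unloaded: 7.82 V; loaded: 7.37 V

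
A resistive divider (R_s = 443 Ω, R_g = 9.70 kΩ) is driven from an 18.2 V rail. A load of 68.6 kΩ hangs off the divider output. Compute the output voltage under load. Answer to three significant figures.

The load sits in parallel with R_g: R_g‖R_L = (9700 × 68600) / (9700 + 68600) = 8498 Ω.
V_out = 18.2 × 8498 / (443 + 8498) = 18.2 × 8498/8941 = 17.3 V.
(Unloaded it would have been 17.4 V.)

V_out ≈ 17.3 V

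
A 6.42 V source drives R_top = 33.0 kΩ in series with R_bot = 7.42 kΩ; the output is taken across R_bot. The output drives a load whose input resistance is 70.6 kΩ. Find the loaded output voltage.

V_out ≈ 1.09 V

The load sits in parallel with R_bot: R_bot‖R_L = (7.42 × 70.6) / (7.42 + 70.6) = 6.714 kΩ.
V_out = 6.42 × 6.714 / (33.0 + 6.714) = 6.42 × 6.714/39.71 = 1.09 V.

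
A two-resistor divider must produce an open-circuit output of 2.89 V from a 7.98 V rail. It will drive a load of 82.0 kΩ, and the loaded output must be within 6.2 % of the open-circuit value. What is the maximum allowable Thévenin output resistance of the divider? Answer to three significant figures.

R_th ≤ 5.42 kΩ

Loading drop = R_th/(R_th + R_L) ≤ 0.0620, so R_th ≤ R_L · ε/(1−ε) = 82.0 kΩ × 0.0620/0.9380 = 5.42 kΩ.
(Any R1, R2 with R2/(R1+R2) = 0.362 and R1‖R2 ≤ 5.42 kΩ will meet the spec.)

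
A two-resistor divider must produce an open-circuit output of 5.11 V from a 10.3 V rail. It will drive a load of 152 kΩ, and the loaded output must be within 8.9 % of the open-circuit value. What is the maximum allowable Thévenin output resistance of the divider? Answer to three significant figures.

Loading drop = R_th/(R_th + R_L) ≤ 0.0890, so R_th ≤ R_L · ε/(1−ε) = 152 kΩ × 0.0890/0.9110 = 14.8 kΩ.

R_th ≤ 14.8 kΩ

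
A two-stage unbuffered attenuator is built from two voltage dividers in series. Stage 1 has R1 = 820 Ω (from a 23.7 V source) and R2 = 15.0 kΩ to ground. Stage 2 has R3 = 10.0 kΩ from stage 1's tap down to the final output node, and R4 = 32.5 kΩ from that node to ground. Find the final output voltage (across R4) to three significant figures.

V_out ≈ 16.9 V

Stage 2 presents R3+R4 = 42500 Ω as a load on stage 1's tap.
Stage 1's lower leg becomes R2‖(R3+R4) = 11090 Ω, so V_mid = 23.7 × 11090/11910 = 22.07 V.
Stage 2 is itself unloaded: V_out = V_mid × R4/(R3+R4) = 22.07 × 32500/42500 = 16.9 V.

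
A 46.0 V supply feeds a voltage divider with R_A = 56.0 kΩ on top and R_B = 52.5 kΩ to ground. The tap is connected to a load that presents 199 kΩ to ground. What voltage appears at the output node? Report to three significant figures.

The load sits in parallel with R_B: R_B‖R_L = (52.5 × 199) / (52.5 + 199) = 41.54 kΩ.
V_out = 46.0 × 41.54 / (56.0 + 41.54) = 46.0 × 41.54/97.54 = 19.6 V.

V_out ≈ 19.6 V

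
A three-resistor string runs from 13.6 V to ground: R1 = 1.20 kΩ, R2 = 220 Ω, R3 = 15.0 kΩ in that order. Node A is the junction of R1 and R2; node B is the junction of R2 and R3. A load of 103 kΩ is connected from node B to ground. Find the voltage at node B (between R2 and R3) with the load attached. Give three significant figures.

At node B, R3 is in parallel with the load: R3‖R_L = 13090 Ω.
Below node A the resistance is R2 + (R3‖R_L) = 13310 Ω, so V_A = 13.6 × 13310/14510 = 12.48 V.
Then V_B = V_A × (R3‖R_L)/(R2 + R3‖R_L) = 12.48 × 13090/13310 = 12.3 V.

V ≈ 12.3 V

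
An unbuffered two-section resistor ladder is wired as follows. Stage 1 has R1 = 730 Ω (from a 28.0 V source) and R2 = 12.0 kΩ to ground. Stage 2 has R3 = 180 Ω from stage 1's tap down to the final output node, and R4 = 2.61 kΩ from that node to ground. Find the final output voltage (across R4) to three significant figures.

Stage 2 presents R3+R4 = 2790 Ω as a load on stage 1's tap.
Stage 1's lower leg becomes R2‖(R3+R4) = 2264 Ω, so V_mid = 28.0 × 2264/2994 = 21.17 V.
Stage 2 is itself unloaded: V_out = V_mid × R4/(R3+R4) = 21.17 × 2610/2790 = 19.8 V.

V_out ≈ 19.8 V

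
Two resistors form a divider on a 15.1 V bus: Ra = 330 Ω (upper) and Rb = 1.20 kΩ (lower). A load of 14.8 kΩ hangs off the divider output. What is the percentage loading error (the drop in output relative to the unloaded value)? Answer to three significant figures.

1.72 %

The divider's output (Thévenin) resistance is Ra‖Rb = 258.8 Ω.
Fractional drop under load = R_th/(R_th + R_L) = 258.8 / (258.8 + 14800) = 0.01719.
So the output falls by 1.72 %.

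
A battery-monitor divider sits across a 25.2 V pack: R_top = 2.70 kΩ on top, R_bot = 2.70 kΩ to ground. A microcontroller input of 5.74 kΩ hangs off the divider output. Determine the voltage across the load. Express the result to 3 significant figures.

The load sits in parallel with R_bot: R_bot‖R_L = (2.70 × 5.74) / (2.70 + 5.74) = 1.836 kΩ.
V_out = 25.2 × 1.836 / (2.70 + 1.836) = 25.2 × 1.836/4.536 = 10.2 V.

V_out ≈ 10.2 V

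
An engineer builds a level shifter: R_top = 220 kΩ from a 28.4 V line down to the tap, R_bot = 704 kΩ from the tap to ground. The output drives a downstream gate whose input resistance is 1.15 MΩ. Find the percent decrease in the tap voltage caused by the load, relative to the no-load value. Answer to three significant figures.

The divider's output (Thévenin) resistance is R_top‖R_bot = 167.6 kΩ.
Fractional drop under load = R_th/(R_th + R_L) = 167.6 / (167.6 + 1150) = 0.1272.
So the output falls by 12.7 %.

12.7 %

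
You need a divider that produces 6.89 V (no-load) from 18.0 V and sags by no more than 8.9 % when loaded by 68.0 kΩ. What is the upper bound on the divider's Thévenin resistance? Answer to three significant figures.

Loading drop = R_th/(R_th + R_L) ≤ 0.0890, so R_th ≤ R_L · ε/(1−ε) = 68.0 kΩ × 0.0890/0.9110 = 6.64 kΩ.
(Any R1, R2 with R2/(R1+R2) = 0.383 and R1‖R2 ≤ 6.64 kΩ will meet the spec.)

R_th ≤ 6.64 kΩ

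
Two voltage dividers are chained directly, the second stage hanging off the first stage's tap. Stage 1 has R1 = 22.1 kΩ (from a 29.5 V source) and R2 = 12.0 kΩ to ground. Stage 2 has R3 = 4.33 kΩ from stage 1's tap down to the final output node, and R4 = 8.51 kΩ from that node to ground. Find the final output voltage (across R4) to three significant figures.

Stage 2 presents R3+R4 = 12.84 kΩ as a load on stage 1's tap.
Stage 1's lower leg becomes R2‖(R3+R4) = 6.203 kΩ, so V_mid = 29.5 × 6.203/28.30 = 6.465 V.
Stage 2 is itself unloaded: V_out = V_mid × R4/(R3+R4) = 6.465 × 8.51/12.84 = 4.28 V.

V_out ≈ 4.28 V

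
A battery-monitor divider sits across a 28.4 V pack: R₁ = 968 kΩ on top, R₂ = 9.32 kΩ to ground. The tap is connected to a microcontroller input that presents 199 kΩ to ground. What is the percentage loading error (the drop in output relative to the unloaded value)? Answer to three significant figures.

The divider's output (Thévenin) resistance is R₁‖R₂ = 9.231 kΩ.
Fractional drop under load = R_th/(R_th + R_L) = 9.231 / (9.231 + 199) = 0.04433.
So the output falls by 4.43 %.

4.43 %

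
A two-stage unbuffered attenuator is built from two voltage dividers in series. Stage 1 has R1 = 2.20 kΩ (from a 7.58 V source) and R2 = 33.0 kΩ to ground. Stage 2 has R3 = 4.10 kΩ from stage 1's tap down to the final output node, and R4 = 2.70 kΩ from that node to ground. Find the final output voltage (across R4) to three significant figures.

Stage 2 presents R3+R4 = 6.800 kΩ as a load on stage 1's tap.
Stage 1's lower leg becomes R2‖(R3+R4) = 5.638 kΩ, so V_mid = 7.58 × 5.638/7.838 = 5.452 V.
Stage 2 is itself unloaded: V_out = V_mid × R4/(R3+R4) = 5.452 × 2.70/6.800 = 2.16 V.

V_out ≈ 2.16 V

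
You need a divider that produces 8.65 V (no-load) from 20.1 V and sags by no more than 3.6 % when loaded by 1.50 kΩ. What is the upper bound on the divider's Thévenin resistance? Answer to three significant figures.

Loading drop = R_th/(R_th + R_L) ≤ 0.0360, so R_th ≤ R_L · ε/(1−ε) = 1.50 kΩ × 0.0360/0.9640 = 56.0 Ω.

R_th ≤ 56.0 Ω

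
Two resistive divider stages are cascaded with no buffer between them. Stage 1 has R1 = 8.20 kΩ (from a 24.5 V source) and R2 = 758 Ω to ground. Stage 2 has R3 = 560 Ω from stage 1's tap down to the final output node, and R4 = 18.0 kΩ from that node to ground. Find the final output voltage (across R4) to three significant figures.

Stage 2 presents R3+R4 = 18560 Ω as a load on stage 1's tap.
Stage 1's lower leg becomes R2‖(R3+R4) = 728.3 Ω, so V_mid = 24.5 × 728.3/8928 = 1.998 V.
Stage 2 is itself unloaded: V_out = V_mid × R4/(R3+R4) = 1.998 × 18000/18560 = 1.94 V.

V_out ≈ 1.94 V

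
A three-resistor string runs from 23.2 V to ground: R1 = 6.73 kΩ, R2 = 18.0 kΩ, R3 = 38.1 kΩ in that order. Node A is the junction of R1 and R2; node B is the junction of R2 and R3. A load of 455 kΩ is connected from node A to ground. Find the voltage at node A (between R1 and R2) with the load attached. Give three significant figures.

Below node A the series string R2+R3 = 56.10 kΩ sits in parallel with the 455 kΩ load: 49.94 kΩ.
V_A = 23.2 × 49.94/(6.73 + 49.94) = 20.4 V.

V ≈ 20.4 V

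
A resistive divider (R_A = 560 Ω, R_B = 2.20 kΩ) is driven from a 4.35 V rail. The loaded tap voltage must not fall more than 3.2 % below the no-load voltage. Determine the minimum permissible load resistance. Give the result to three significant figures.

Output resistance R_th = R_A‖R_B = (560 × 2200)/2760 = 446.4 Ω.
The fractional drop is R_th/(R_th + R_L); requiring this ≤ 0.0320 gives R_L ≥ R_th(1/0.0320 − 1) = 446.4 × 30.25 = 13.5 kΩ.

R_L(min) ≈ 13.5 kΩ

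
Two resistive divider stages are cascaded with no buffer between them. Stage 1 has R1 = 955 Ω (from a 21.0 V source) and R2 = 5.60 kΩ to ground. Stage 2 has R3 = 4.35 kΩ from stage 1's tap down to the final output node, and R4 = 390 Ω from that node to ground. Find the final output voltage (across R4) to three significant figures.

Stage 2 presents R3+R4 = 4740 Ω as a load on stage 1's tap.
Stage 1's lower leg becomes R2‖(R3+R4) = 2567 Ω, so V_mid = 21.0 × 2567/3522 = 15.31 V.
Stage 2 is itself unloaded: V_out = V_mid × R4/(R3+R4) = 15.31 × 390/4740 = 1.26 V.

V_out ≈ 1.26 V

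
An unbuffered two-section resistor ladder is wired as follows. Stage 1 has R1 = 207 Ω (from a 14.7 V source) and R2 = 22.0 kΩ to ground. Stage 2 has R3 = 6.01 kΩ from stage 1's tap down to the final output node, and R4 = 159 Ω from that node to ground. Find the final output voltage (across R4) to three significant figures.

V_out ≈ 0.363 V

Stage 2 presents R3+R4 = 6169 Ω as a load on stage 1's tap.
Stage 1's lower leg becomes R2‖(R3+R4) = 4818 Ω, so V_mid = 14.7 × 4818/5025 = 14.09 V.
Stage 2 is itself unloaded: V_out = V_mid × R4/(R3+R4) = 14.09 × 159/6169 = 0.363 V.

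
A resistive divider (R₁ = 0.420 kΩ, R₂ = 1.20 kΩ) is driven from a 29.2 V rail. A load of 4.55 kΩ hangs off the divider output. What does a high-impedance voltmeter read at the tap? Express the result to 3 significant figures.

V_out ≈ 20.2 V

The load sits in parallel with R₂: R₂‖R_L = (1200 × 4550) / (1200 + 4550) = 949.6 Ω.
V_out = 29.2 × 949.6 / (420 + 949.6) = 29.2 × 949.6/1370 = 20.2 V.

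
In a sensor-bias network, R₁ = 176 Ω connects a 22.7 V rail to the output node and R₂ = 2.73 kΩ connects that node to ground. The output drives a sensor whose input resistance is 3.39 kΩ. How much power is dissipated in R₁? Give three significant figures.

P ≈ 31.8 mW

Total resistance from the source is R₁ + (R₂‖R_L) = 1688 Ω, so I = 22.7/1688 Ω = 13.45 mA.
P = I²·R₁ = (13.45 mA)² × 176 Ω = 31.8 mW.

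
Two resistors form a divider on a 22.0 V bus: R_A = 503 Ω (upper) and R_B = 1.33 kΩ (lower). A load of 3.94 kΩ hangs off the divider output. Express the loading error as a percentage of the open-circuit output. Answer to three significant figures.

8.48 %

The divider's output (Thévenin) resistance is R_A‖R_B = 365.0 Ω.
Fractional drop under load = R_th/(R_th + R_L) = 365.0 / (365.0 + 3940) = 0.08478.
So the output falls by 8.48 %.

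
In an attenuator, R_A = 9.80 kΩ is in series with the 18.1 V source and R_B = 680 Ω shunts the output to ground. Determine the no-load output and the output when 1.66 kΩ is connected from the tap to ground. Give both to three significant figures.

Open-circuit: V = 18.1 × 680/(9800 + 680) = 1.17 V.
With the load, R_B becomes R_B‖R_L = 482.4 Ω, so V = 18.1 × 482.4/10280 = 0.849 V.

Unloaded: 1.17 V; loaded: 0.849 V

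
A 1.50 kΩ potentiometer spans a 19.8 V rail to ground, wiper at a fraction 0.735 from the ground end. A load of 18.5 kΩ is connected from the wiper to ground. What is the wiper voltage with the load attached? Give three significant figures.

V ≈ 14.3 V

The wiper splits the pot into (1−α)R = 397.5 Ω above and αR = 1102 Ω below.
Lower section ‖ load = 1040 Ω.
V_wiper = 19.8 × 1040/(397.5 + 1040) = 14.3 V.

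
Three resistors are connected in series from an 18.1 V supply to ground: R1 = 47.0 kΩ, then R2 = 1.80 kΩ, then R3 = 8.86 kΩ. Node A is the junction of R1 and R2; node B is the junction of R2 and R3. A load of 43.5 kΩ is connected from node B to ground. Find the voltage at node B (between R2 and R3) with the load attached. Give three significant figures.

V ≈ 2.37 V

At node B, R3 is in parallel with the load: R3‖R_L = 7.361 kΩ.
Below node A the resistance is R2 + (R3‖R_L) = 9.161 kΩ, so V_A = 18.1 × 9.161/56.16 = 2.952 V.
Then V_B = V_A × (R3‖R_L)/(R2 + R3‖R_L) = 2.952 × 7.361/9.161 = 2.37 V.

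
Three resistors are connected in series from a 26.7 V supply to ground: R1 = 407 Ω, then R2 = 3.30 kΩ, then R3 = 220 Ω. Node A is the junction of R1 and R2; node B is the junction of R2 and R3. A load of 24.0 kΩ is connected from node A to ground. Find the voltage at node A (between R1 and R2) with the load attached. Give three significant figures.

Below node A the series string R2+R3 = 3520 Ω sits in parallel with the 24000 Ω load: 3070 Ω.
V_A = 26.7 × 3070/(407 + 3070) = 23.6 V.

V ≈ 23.6 V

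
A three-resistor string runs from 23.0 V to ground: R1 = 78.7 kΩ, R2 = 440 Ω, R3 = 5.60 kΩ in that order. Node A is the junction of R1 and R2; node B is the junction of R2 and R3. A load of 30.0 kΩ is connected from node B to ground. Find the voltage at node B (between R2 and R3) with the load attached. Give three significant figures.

At node B, R3 is in parallel with the load: R3‖R_L = 4719 Ω.
Below node A the resistance is R2 + (R3‖R_L) = 5159 Ω, so V_A = 23.0 × 5159/83860 = 1.415 V.
Then V_B = V_A × (R3‖R_L)/(R2 + R3‖R_L) = 1.415 × 4719/5159 = 1.29 V.

V ≈ 1.29 V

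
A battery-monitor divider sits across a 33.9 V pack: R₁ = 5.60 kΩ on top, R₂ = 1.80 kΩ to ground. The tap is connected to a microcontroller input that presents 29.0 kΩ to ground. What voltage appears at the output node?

The load sits in parallel with R₂: R₂‖R_L = (1.80 × 29.0) / (1.80 + 29.0) = 1.695 kΩ.
V_out = 33.9 × 1.695 / (5.60 + 1.695) = 33.9 × 1.695/7.295 = 7.88 V.

V_out ≈ 7.88 V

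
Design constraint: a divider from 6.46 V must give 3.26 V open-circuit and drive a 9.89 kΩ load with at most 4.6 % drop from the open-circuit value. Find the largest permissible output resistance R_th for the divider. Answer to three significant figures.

R_th ≤ 477 Ω

Loading drop = R_th/(R_th + R_L) ≤ 0.0460, so R_th ≤ R_L · ε/(1−ε) = 9.89 kΩ × 0.0460/0.9540 = 477 Ω.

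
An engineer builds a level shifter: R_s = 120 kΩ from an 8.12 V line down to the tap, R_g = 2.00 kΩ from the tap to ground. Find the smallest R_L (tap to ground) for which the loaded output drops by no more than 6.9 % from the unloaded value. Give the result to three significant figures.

R_L(min) ≈ 26.5 kΩ

Output resistance R_th = R_s‖R_g = (120 × 2.00)/122.0 = 1.967 kΩ.
The fractional drop is R_th/(R_th + R_L); requiring this ≤ 0.0690 gives R_L ≥ R_th(1/0.0690 − 1) = 1.967 × 13.49 = 26.5 kΩ.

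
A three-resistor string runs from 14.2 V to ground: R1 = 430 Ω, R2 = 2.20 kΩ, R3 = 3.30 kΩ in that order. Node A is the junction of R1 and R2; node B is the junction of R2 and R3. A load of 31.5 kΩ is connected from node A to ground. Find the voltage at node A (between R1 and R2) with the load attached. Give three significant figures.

Below node A the series string R2+R3 = 5500 Ω sits in parallel with the 31500 Ω load: 4682 Ω.
V_A = 14.2 × 4682/(430 + 4682) = 13.0 V.

V ≈ 13.0 V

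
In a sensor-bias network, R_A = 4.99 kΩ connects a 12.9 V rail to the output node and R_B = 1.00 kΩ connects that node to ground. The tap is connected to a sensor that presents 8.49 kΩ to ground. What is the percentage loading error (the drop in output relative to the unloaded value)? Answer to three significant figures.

Unloaded V = 12.9 × 1.00/5.990 = 2.1536 V.
Loaded: R_B‖R_L = 0.8946 kΩ, giving V = 12.9 × 0.8946/5.885 = 1.9612 V.
Drop = (2.1536 − 1.9612) / 2.1536 = 8.94 %.

8.94 %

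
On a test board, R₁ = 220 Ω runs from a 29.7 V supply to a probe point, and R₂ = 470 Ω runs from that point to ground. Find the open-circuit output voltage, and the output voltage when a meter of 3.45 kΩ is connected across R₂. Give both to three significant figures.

Unloaded: 20.2 V; loaded: 19.4 V

Open-circuit: V = 29.7 × 470/(220 + 470) = 20.2 V.
With the load, R₂ becomes R₂‖R_L = 413.6 Ω, so V = 29.7 × 413.6/633.6 = 19.4 V.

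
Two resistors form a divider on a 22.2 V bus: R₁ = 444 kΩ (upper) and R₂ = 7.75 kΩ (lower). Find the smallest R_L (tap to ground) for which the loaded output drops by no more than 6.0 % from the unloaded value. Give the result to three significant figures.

Output resistance R_th = R₁‖R₂ = (444 × 7.75)/451.8 = 7.617 kΩ.
The fractional drop is R_th/(R_th + R_L); requiring this ≤ 0.0600 gives R_L ≥ R_th(1/0.0600 − 1) = 7.617 × 15.67 = 119 kΩ.

R_L(min) ≈ 119 kΩ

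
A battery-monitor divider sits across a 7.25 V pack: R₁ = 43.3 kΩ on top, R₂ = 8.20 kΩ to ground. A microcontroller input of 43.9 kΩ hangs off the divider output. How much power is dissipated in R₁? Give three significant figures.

Total resistance from the source is R₁ + (R₂‖R_L) = 50.21 kΩ, so I = 7.25/50.21 kΩ = 0.1444 mA.
P = I²·R₁ = (0.1444 mA)² × 43.3 kΩ = 0.903 mW.

P ≈ 0.903 mW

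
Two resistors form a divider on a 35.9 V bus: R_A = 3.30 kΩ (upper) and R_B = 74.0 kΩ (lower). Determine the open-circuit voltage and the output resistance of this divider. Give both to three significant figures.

V_th = 34.4 V, R_th = 3.16 kΩ

V_th is the open-circuit tap voltage: 35.9 × 74.0/(3.30 + 74.0) = 34.4 V.
With the supply zeroed, R_A and R_B appear in parallel from the tap: R_th = R_A‖R_B = (3.30 × 74.0)/77.30 = 3.16 kΩ.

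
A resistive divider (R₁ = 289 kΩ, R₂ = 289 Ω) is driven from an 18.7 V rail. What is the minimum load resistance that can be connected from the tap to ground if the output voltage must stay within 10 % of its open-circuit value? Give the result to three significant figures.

Output resistance R_th = R₁‖R₂ = (289000 × 289)/289300 = 288.7 Ω.
The fractional drop is R_th/(R_th + R_L); requiring this ≤ 0.100 gives R_L ≥ R_th(1/0.100 − 1) = 288.7 × 9.000 = 2.60 kΩ.

R_L(min) ≈ 2.60 kΩ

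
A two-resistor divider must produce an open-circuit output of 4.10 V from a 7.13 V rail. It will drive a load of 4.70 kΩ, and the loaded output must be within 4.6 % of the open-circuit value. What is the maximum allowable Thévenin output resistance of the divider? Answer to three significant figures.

R_th ≤ 227 Ω

Loading drop = R_th/(R_th + R_L) ≤ 0.0460, so R_th ≤ R_L · ε/(1−ε) = 4.70 kΩ × 0.0460/0.9540 = 227 Ω.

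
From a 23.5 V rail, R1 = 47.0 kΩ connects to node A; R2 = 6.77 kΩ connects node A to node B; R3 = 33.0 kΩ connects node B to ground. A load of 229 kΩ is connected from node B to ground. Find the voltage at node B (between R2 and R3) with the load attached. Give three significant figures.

V ≈ 8.20 V

At node B, R3 is in parallel with the load: R3‖R_L = 28.84 kΩ.
Below node A the resistance is R2 + (R3‖R_L) = 35.61 kΩ, so V_A = 23.5 × 35.61/82.61 = 10.13 V.
Then V_B = V_A × (R3‖R_L)/(R2 + R3‖R_L) = 10.13 × 28.84/35.61 = 8.20 V.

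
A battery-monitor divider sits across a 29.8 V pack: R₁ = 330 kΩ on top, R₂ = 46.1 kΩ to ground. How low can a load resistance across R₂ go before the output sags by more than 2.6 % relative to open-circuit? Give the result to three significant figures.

R_L(min) ≈ 1.52 MΩ

Output resistance R_th = R₁‖R₂ = (330 × 46.1)/376.1 = 40.45 kΩ.
The fractional drop is R_th/(R_th + R_L); requiring this ≤ 0.0260 gives R_L ≥ R_th(1/0.0260 − 1) = 40.45 × 37.46 = 1.52 MΩ.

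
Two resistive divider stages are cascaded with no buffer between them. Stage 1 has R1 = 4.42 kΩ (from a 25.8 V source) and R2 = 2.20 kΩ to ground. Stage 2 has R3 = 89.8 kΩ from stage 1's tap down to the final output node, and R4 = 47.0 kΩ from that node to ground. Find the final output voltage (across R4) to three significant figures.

V_out ≈ 2.91 V

Stage 2 presents R3+R4 = 136.8 kΩ as a load on stage 1's tap.
Stage 1's lower leg becomes R2‖(R3+R4) = 2.165 kΩ, so V_mid = 25.8 × 2.165/6.585 = 8.483 V.
Stage 2 is itself unloaded: V_out = V_mid × R4/(R3+R4) = 8.483 × 47.0/136.8 = 2.91 V.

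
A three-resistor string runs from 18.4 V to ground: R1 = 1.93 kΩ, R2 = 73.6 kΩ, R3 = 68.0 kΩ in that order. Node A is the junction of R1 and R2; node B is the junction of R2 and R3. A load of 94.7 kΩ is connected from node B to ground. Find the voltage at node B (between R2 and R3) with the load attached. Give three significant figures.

At node B, R3 is in parallel with the load: R3‖R_L = 39.58 kΩ.
Below node A the resistance is R2 + (R3‖R_L) = 113.2 kΩ, so V_A = 18.4 × 113.2/115.1 = 18.09 V.
Then V_B = V_A × (R3‖R_L)/(R2 + R3‖R_L) = 18.09 × 39.58/113.2 = 6.33 V.

V ≈ 6.33 V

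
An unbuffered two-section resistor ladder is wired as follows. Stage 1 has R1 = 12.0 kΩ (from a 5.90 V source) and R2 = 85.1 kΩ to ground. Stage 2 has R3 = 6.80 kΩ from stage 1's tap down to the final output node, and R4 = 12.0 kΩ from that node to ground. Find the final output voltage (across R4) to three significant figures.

V_out ≈ 2.12 V

Stage 2 presents R3+R4 = 18.80 kΩ as a load on stage 1's tap.
Stage 1's lower leg becomes R2‖(R3+R4) = 15.40 kΩ, so V_mid = 5.90 × 15.40/27.40 = 3.316 V.
Stage 2 is itself unloaded: V_out = V_mid × R4/(R3+R4) = 3.316 × 12.0/18.80 = 2.12 V.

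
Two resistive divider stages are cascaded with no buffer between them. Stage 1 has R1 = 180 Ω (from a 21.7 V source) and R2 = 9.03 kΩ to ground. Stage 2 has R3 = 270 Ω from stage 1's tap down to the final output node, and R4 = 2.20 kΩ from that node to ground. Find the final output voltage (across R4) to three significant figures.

Stage 2 presents R3+R4 = 2470 Ω as a load on stage 1's tap.
Stage 1's lower leg becomes R2‖(R3+R4) = 1939 Ω, so V_mid = 21.7 × 1939/2119 = 19.86 V.
Stage 2 is itself unloaded: V_out = V_mid × R4/(R3+R4) = 19.86 × 2200/2470 = 17.7 V.

V_out ≈ 17.7 V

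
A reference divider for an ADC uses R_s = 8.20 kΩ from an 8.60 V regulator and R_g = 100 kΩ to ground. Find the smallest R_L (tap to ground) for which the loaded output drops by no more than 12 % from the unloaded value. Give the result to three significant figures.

Output resistance R_th = R_s‖R_g = (8.20 × 100)/108.2 = 7.579 kΩ.
The fractional drop is R_th/(R_th + R_L); requiring this ≤ 0.120 gives R_L ≥ R_th(1/0.120 − 1) = 7.579 × 7.333 = 55.6 kΩ.

R_L(min) ≈ 55.6 kΩ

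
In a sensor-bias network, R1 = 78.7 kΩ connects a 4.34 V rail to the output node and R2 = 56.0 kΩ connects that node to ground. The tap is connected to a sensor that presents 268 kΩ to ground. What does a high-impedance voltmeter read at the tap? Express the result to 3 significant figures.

The load sits in parallel with R2: R2‖R_L = (56.0 × 268) / (56.0 + 268) = 46.32 kΩ.
V_out = 4.34 × 46.32 / (78.7 + 46.32) = 4.34 × 46.32/125.0 = 1.61 V.

V_out ≈ 1.61 V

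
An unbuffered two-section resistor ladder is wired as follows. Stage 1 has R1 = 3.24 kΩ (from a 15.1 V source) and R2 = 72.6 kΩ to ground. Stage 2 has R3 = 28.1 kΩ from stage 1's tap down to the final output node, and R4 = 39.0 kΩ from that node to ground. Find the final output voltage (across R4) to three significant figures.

V_out ≈ 8.03 V

Stage 2 presents R3+R4 = 67.10 kΩ as a load on stage 1's tap.
Stage 1's lower leg becomes R2‖(R3+R4) = 34.87 kΩ, so V_mid = 15.1 × 34.87/38.11 = 13.82 V.
Stage 2 is itself unloaded: V_out = V_mid × R4/(R3+R4) = 13.82 × 39.0/67.10 = 8.03 V.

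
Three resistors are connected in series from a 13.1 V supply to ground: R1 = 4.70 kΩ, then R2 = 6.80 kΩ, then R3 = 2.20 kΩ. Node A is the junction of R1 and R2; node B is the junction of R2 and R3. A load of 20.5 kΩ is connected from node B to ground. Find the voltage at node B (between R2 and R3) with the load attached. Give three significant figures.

At node B, R3 is in parallel with the load: R3‖R_L = 1.987 kΩ.
Below node A the resistance is R2 + (R3‖R_L) = 8.787 kΩ, so V_A = 13.1 × 8.787/13.49 = 8.535 V.
Then V_B = V_A × (R3‖R_L)/(R2 + R3‖R_L) = 8.535 × 1.987/8.787 = 1.93 V.

V ≈ 1.93 V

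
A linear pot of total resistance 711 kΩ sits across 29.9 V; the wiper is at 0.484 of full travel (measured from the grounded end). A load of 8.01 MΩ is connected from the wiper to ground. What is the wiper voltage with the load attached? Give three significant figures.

The wiper splits the pot into (1−α)R = 366.9 kΩ above and αR = 344.1 kΩ below.
Lower section ‖ load = 329.9 kΩ.
V_wiper = 29.9 × 329.9/(366.9 + 329.9) = 14.2 V.

V ≈ 14.2 V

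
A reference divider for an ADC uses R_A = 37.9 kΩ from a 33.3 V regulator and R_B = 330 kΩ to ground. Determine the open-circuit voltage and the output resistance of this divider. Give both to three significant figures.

V_th = 29.9 V, R_th = 34.0 kΩ

V_th is the open-circuit tap voltage: 33.3 × 330/(37.9 + 330) = 29.9 V.
With the supply zeroed, R_A and R_B appear in parallel from the tap: R_th = R_A‖R_B = (37.9 × 330)/367.9 = 34.0 kΩ.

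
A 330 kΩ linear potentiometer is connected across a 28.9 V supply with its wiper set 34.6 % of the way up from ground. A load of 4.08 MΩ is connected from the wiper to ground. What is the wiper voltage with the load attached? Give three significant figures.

V ≈ 9.82 V

The wiper splits the pot into (1−α)R = 215.8 kΩ above and αR = 114.2 kΩ below.
Lower section ‖ load = 111.1 kΩ.
V_wiper = 28.9 × 111.1/(215.8 + 111.1) = 9.82 V.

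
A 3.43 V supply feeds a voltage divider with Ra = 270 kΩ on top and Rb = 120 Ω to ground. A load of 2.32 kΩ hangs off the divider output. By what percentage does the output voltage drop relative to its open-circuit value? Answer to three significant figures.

4.92 %

The divider's output (Thévenin) resistance is Ra‖Rb = 119.9 Ω.
Fractional drop under load = R_th/(R_th + R_L) = 119.9 / (119.9 + 2320) = 0.04916.
So the output falls by 4.92 %.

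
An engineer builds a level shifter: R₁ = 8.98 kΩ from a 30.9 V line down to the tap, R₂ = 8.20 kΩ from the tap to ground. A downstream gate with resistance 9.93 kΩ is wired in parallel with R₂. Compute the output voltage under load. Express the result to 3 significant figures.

The load sits in parallel with R₂: R₂‖R_L = (8.20 × 9.93) / (8.20 + 9.93) = 4.491 kΩ.
V_out = 30.9 × 4.491 / (8.98 + 4.491) = 30.9 × 4.491/13.47 = 10.3 V.

V_out ≈ 10.3 V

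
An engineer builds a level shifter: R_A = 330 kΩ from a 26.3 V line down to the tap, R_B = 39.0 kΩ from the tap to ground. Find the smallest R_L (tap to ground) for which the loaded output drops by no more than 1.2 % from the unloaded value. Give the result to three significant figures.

R_L(min) ≈ 2.87 MΩ

Output resistance R_th = R_A‖R_B = (330 × 39.0)/369.0 = 34.88 kΩ.
The fractional drop is R_th/(R_th + R_L); requiring this ≤ 0.0120 gives R_L ≥ R_th(1/0.0120 − 1) = 34.88 × 82.33 = 2.87 MΩ.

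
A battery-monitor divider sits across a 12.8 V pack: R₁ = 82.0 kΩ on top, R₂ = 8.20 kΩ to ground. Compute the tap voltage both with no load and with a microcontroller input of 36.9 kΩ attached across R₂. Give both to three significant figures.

Open-circuit: V = 12.8 × 8.20/(82.0 + 8.20) = 1.16 V.
With the load, R₂ becomes R₂‖R_L = 6.709 kΩ, so V = 12.8 × 6.709/88.71 = 0.968 V.

Unloaded: 1.16 V; loaded: 0.968 V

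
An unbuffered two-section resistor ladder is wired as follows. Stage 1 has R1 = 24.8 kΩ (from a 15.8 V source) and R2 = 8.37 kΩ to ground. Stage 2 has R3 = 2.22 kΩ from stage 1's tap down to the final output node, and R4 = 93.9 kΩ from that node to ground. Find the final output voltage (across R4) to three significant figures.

Stage 2 presents R3+R4 = 96.12 kΩ as a load on stage 1's tap.
Stage 1's lower leg becomes R2‖(R3+R4) = 7.700 kΩ, so V_mid = 15.8 × 7.700/32.50 = 3.743 V.
Stage 2 is itself unloaded: V_out = V_mid × R4/(R3+R4) = 3.743 × 93.9/96.12 = 3.66 V.

V_out ≈ 3.66 V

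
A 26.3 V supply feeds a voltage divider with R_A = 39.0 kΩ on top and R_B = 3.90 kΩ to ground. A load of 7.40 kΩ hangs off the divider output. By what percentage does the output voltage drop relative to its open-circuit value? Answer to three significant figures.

32.4 %

Unloaded V = 26.3 × 3.90/42.90 = 2.391 V.
Loaded: R_B‖R_L = 2.554 kΩ, giving V = 26.3 × 2.554/41.55 = 1.616 V.
Drop = (2.391 − 1.616) / 2.391 = 32.4 %.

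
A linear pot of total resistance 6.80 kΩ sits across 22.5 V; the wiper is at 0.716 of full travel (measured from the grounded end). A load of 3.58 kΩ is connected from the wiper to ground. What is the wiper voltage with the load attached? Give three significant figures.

The wiper splits the pot into (1−α)R = 1.931 kΩ above and αR = 4.869 kΩ below.
Lower section ‖ load = 2.063 kΩ.
V_wiper = 22.5 × 2.063/(1.931 + 2.063) = 11.6 V.

V ≈ 11.6 V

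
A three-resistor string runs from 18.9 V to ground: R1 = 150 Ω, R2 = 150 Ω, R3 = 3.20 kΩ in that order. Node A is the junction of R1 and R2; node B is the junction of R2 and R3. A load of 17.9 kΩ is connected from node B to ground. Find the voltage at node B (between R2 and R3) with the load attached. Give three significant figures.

V ≈ 17.0 V

At node B, R3 is in parallel with the load: R3‖R_L = 2715 Ω.
Below node A the resistance is R2 + (R3‖R_L) = 2865 Ω, so V_A = 18.9 × 2865/3015 = 17.96 V.
Then V_B = V_A × (R3‖R_L)/(R2 + R3‖R_L) = 17.96 × 2715/2865 = 17.0 V.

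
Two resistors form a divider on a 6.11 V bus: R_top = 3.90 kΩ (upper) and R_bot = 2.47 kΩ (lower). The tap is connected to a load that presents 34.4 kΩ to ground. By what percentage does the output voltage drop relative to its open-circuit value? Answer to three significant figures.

The divider's output (Thévenin) resistance is R_top‖R_bot = 1.512 kΩ.
Fractional drop under load = R_th/(R_th + R_L) = 1.512 / (1.512 + 34.4) = 0.04211.
So the output falls by 4.21 %.

4.21 %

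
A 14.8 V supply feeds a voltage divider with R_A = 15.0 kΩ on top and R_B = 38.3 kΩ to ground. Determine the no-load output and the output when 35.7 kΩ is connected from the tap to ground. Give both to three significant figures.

Open-circuit: V = 14.8 × 38.3/(15.0 + 38.3) = 10.6 V.
With the load, R_B becomes R_B‖R_L = 18.48 kΩ, so V = 14.8 × 18.48/33.48 = 8.17 V.

Unloaded: 10.6 V; loaded: 8.17 V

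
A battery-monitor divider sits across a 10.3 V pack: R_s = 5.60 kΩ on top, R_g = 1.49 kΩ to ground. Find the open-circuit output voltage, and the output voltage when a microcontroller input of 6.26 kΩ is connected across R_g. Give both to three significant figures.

Unloaded: 2.16 V; loaded: 1.82 V

Open-circuit: V = 10.3 × 1.49/(5.60 + 1.49) = 2.16 V.
With the load, R_g becomes R_g‖R_L = 1.204 kΩ, so V = 10.3 × 1.204/6.804 = 1.82 V.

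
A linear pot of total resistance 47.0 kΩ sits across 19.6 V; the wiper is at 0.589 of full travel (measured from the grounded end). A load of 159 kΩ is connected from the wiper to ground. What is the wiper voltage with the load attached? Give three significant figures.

The wiper splits the pot into (1−α)R = 19.32 kΩ above and αR = 27.68 kΩ below.
Lower section ‖ load = 23.58 kΩ.
V_wiper = 19.6 × 23.58/(19.32 + 23.58) = 10.8 V.

V ≈ 10.8 V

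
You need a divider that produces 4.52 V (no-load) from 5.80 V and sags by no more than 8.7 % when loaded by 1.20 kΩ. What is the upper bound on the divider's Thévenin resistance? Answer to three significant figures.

R_th ≤ 114 Ω

Loading drop = R_th/(R_th + R_L) ≤ 0.0870, so R_th ≤ R_L · ε/(1−ε) = 1.20 kΩ × 0.0870/0.9130 = 114 Ω.
(Any R1, R2 with R2/(R1+R2) = 0.779 and R1‖R2 ≤ 114 Ω will meet the spec.)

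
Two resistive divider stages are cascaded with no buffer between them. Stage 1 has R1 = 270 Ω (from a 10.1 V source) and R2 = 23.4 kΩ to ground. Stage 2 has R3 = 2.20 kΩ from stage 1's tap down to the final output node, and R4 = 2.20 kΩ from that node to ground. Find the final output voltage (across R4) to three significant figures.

Stage 2 presents R3+R4 = 4400 Ω as a load on stage 1's tap.
Stage 1's lower leg becomes R2‖(R3+R4) = 3704 Ω, so V_mid = 10.1 × 3704/3974 = 9.414 V.
Stage 2 is itself unloaded: V_out = V_mid × R4/(R3+R4) = 9.414 × 2200/4400 = 4.71 V.

V_out ≈ 4.71 V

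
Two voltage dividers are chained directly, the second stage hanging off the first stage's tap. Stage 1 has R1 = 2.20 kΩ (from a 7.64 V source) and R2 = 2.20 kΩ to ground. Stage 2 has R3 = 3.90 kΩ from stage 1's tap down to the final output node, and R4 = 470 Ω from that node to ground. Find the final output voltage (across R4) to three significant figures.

V_out ≈ 0.328 V

Stage 2 presents R3+R4 = 4370 Ω as a load on stage 1's tap.
Stage 1's lower leg becomes R2‖(R3+R4) = 1463 Ω, so V_mid = 7.64 × 1463/3663 = 3.052 V.
Stage 2 is itself unloaded: V_out = V_mid × R4/(R3+R4) = 3.052 × 470/4370 = 0.328 V.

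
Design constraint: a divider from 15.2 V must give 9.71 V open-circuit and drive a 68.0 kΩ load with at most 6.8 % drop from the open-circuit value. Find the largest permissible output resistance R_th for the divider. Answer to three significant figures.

R_th ≤ 4.96 kΩ

Loading drop = R_th/(R_th + R_L) ≤ 0.0680, so R_th ≤ R_L · ε/(1−ε) = 68.0 kΩ × 0.0680/0.9320 = 4.96 kΩ.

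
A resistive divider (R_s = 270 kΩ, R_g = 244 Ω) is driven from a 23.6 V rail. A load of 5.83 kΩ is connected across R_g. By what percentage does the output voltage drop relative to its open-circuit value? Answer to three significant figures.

The divider's output (Thévenin) resistance is R_s‖R_g = 243.8 Ω.
Fractional drop under load = R_th/(R_th + R_L) = 243.8 / (243.8 + 5830) = 0.04014.
So the output falls by 4.01 %.

4.01 %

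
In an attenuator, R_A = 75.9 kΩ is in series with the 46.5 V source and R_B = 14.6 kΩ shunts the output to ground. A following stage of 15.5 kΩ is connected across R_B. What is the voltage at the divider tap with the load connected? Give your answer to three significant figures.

V_out ≈ 4.19 V

The load sits in parallel with R_B: R_B‖R_L = (14.6 × 15.5) / (14.6 + 15.5) = 7.518 kΩ.
V_out = 46.5 × 7.518 / (75.9 + 7.518) = 46.5 × 7.518/83.42 = 4.19 V.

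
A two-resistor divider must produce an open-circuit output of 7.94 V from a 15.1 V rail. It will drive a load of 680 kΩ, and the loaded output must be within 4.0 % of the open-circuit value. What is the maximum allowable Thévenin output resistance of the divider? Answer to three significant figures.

R_th ≤ 28.3 kΩ

Loading drop = R_th/(R_th + R_L) ≤ 0.0400, so R_th ≤ R_L · ε/(1−ε) = 680 kΩ × 0.0400/0.9600 = 28.3 kΩ.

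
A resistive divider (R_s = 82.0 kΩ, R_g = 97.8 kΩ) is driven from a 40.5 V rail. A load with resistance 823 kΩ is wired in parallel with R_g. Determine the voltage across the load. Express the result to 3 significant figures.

V_out ≈ 20.9 V

The load sits in parallel with R_g: R_g‖R_L = (97.8 × 823) / (97.8 + 823) = 87.41 kΩ.
V_out = 40.5 × 87.41 / (82.0 + 87.41) = 40.5 × 87.41/169.4 = 20.9 V.
(Unloaded it would have been 22.0 V.)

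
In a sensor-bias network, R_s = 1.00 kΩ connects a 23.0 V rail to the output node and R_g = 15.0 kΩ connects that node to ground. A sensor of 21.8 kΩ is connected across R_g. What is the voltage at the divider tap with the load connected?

V_out ≈ 20.7 V

The load sits in parallel with R_g: R_g‖R_L = (15.0 × 21.8) / (15.0 + 21.8) = 8.886 kΩ.
V_out = 23.0 × 8.886 / (1.00 + 8.886) = 23.0 × 8.886/9.886 = 20.7 V.
(Unloaded it would have been 21.6 V.)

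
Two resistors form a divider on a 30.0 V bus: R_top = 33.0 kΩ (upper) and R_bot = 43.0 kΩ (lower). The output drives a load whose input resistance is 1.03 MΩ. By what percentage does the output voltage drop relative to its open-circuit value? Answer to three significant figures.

The divider's output (Thévenin) resistance is R_top‖R_bot = 18.67 kΩ.
Fractional drop under load = R_th/(R_th + R_L) = 18.67 / (18.67 + 1030) = 0.01780.
So the output falls by 1.78 %.

1.78 %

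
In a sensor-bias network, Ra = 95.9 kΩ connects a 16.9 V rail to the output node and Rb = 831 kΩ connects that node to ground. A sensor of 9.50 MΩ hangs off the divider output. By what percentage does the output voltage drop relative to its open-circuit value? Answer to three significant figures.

The divider's output (Thévenin) resistance is Ra‖Rb = 85.98 kΩ.
Fractional drop under load = R_th/(R_th + R_L) = 85.98 / (85.98 + 9500) = 0.008969.
So the output falls by 0.897 %.

0.897 %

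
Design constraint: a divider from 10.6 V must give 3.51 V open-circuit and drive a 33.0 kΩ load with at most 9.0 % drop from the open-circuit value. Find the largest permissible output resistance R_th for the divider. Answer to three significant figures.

R_th ≤ 3.26 kΩ

Loading drop = R_th/(R_th + R_L) ≤ 0.0900, so R_th ≤ R_L · ε/(1−ε) = 33.0 kΩ × 0.0900/0.9100 = 3.26 kΩ.
(Any R1, R2 with R2/(R1+R2) = 0.331 and R1‖R2 ≤ 3.26 kΩ will meet the spec.)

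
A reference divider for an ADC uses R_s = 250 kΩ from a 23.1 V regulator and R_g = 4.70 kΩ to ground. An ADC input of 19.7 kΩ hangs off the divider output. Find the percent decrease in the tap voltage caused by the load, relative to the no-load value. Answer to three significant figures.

The divider's output (Thévenin) resistance is R_s‖R_g = 4.613 kΩ.
Fractional drop under load = R_th/(R_th + R_L) = 4.613 / (4.613 + 19.7) = 0.1897.
So the output falls by 19.0 %.

19.0 %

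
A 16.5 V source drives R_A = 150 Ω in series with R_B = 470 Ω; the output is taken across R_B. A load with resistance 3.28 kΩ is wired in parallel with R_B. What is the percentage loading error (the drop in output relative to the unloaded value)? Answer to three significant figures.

3.35 %

The divider's output (Thévenin) resistance is R_A‖R_B = 113.7 Ω.
Fractional drop under load = R_th/(R_th + R_L) = 113.7 / (113.7 + 3280) = 0.03351.
So the output falls by 3.35 %.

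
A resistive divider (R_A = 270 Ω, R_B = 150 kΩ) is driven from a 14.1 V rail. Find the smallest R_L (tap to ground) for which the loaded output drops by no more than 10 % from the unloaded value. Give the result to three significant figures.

Output resistance R_th = R_A‖R_B = (270 × 150000)/150300 = 269.5 Ω.
The fractional drop is R_th/(R_th + R_L); requiring this ≤ 0.100 gives R_L ≥ R_th(1/0.100 − 1) = 269.5 × 9.000 = 2.43 kΩ.

R_L(min) ≈ 2.43 kΩ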